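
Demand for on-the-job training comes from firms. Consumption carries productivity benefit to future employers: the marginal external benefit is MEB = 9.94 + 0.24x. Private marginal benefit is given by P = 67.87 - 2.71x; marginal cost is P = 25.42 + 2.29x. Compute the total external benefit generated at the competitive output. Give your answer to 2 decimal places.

93.04

Market equilibrium (private): 25.42 + 2.29x = 67.87 - 2.71x → x_m = 8.4900.
Total external benefit = ∫₀^{x_m} (9.94 + 0.24x) dx = 9.94×8.4900 + ½×0.24×8.4900² = 93.0402.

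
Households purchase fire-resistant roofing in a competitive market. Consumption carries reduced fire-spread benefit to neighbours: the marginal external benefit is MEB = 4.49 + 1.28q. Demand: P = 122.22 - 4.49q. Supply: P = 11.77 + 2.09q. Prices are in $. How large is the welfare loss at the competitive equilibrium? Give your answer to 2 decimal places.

Market equilibrium (private): 11.77 + 2.09q = 122.22 - 4.49q → q_m = 16.7857.
Social marginal benefit = demand + MEB = 126.71 - 3.21q.
Set SMB = MC: 126.71 - 3.21q = 11.77 + 2.09q → q* = 21.6868.
Height of the DWL triangle at q_m is SMB(q_m) − MC(q_m) = MEB(q_m) = 25.9757.
DWL = ½ × 4.9011 × 25.9757 = 63.6548.

DWL = $63.65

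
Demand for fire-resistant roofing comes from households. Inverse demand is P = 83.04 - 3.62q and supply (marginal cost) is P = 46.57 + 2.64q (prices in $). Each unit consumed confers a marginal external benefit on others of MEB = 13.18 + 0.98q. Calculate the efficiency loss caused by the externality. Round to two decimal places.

Market equilibrium (private): 46.57 + 2.64q = 83.04 - 3.62q → q_m = 5.8259.
Social marginal benefit = demand + MEB = 96.22 - 2.64q.
Set SMB = MC: 96.22 - 2.64q = 46.57 + 2.64q → q* = 9.4034.
The loss is the area between SMB and MC from q* to q_m; with linear curves that's a triangle of height MEB(q_m).
DWL = ½ × 3.5775 × 18.8894 = 33.7884.

DWL = $33.79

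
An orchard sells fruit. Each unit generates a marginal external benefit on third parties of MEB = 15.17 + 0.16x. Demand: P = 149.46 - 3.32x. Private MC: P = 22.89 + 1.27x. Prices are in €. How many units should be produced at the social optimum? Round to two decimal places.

Social marginal cost = private MC − MEB = 7.72 + 1.11x.
Set SMC = demand: 7.72 + 1.11x = 149.46 - 3.32x → x* = 31.9955.

x* = 32.00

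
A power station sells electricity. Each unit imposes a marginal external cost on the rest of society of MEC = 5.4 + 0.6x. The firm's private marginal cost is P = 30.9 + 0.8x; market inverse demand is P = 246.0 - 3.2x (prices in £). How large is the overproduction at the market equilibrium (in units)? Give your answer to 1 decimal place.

Market equilibrium (private): 30.9 + 0.8x = 246.0 - 3.2x → x_m = 53.7750.
Social marginal cost = private MC + MEC = 36.3 + 1.4x.
Set SMC = demand: 36.3 + 1.4x = 246.0 - 3.2x → x* = 45.5870.
Gap = |53.7750 − 45.5870| = 8.1880.

8.2 units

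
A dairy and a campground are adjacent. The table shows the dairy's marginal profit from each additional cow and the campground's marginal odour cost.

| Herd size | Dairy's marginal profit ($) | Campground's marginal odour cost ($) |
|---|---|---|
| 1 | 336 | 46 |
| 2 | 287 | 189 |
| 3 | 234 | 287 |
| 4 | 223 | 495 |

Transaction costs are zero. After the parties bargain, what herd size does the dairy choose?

Bargaining reaches the level where marginal profit last exceeds marginal odour cost.
That holds through level 2 (287 ≥ 189) but not at 3 (234 < 287).

2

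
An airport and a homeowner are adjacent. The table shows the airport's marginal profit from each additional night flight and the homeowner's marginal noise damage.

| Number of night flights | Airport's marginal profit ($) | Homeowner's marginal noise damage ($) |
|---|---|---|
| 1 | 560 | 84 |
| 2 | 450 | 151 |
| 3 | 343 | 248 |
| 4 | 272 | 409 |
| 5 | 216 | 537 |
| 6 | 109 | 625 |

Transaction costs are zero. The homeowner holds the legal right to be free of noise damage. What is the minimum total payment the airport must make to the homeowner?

Efficient level: marginal profit ≥ marginal noise damage through level 3, so k* = 3.
With the homeowner holding the right, the airport must at least compensate total damage at k*: 84 + 151 + 248 = 483.

$483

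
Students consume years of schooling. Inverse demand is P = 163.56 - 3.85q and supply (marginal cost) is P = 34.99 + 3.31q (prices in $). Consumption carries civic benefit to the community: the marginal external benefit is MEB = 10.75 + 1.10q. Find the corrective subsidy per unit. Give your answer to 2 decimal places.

subsidy = $36.04 per unit

Social marginal benefit = demand + MEB = 174.31 - 2.75q.
Set SMB = MC: 174.31 - 2.75q = 34.99 + 3.31q → q* = 22.9901.
The Pigouvian subsidy equals MEB at q*: 10.75 + 1.10×22.9901 = 36.0391.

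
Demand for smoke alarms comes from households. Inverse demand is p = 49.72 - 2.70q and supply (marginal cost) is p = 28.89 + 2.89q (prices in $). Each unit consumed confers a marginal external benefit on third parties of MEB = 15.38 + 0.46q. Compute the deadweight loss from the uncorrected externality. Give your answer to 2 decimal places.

DWL = $28.48

Market equilibrium (private): 28.89 + 2.89q = 49.72 - 2.70q → q_m = 3.7263.
Social marginal benefit = demand + MEB = 65.10 - 2.24q.
Set SMB = MC: 65.10 - 2.24q = 28.89 + 2.89q → q* = 7.0585.
The welfare-loss triangle has base |q_m − q*| and height MEB(q_m) (the vertical gap between SMB and MC is zero at q* and MEB at q_m).
DWL = ½ × 3.3322 × 17.0941 = 28.4805.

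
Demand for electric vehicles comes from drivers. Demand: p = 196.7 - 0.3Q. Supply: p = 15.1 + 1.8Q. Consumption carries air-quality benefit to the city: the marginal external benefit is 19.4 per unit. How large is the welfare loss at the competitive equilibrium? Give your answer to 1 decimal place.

Market equilibrium (private): 15.1 + 1.8Q = 196.7 - 0.3Q → Q_m = 86.4762.
Social marginal benefit = demand + MEB = 216.1 - 0.3Q.
Set SMB = MC: 216.1 - 0.3Q = 15.1 + 1.8Q → Q* = 95.7143.
The loss is the area between SMB and MC from Q* to Q_m; with linear curves that's a triangle of height MEB(Q_m).
DWL = ½ × 9.2381 × 19.4000 = 89.6096.

DWL = 89.6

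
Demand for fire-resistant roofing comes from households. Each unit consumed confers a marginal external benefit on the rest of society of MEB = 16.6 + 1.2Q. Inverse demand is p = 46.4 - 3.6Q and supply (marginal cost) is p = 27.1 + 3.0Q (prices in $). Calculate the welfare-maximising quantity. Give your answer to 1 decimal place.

Q* = 6.6

Social marginal benefit = demand + MEB = 63.0 - 2.4Q.
Set SMB = MC: 63.0 - 2.4Q = 27.1 + 3.0Q → Q* = 6.6481.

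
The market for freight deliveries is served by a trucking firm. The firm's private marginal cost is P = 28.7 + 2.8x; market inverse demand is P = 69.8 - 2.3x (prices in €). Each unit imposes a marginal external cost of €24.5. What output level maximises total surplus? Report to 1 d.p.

Social marginal cost = private MC + MEC = 53.2 + 2.8x.
Set SMC = demand: 53.2 + 2.8x = 69.8 - 2.3x → x* = 3.2549.

x* = 3.3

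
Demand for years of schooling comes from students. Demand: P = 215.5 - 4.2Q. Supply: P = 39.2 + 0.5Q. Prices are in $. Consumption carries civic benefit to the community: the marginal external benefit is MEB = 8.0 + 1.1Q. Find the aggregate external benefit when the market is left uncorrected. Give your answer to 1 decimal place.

Market equilibrium (private): 39.2 + 0.5Q = 215.5 - 4.2Q → Q_m = 37.5106.
Total external benefit = ∫₀^{Q_m} (8.0 + 1.1Q) dQ = 8.0×37.5106 + ½×1.1×37.5106² = 1073.9596.

$1074.0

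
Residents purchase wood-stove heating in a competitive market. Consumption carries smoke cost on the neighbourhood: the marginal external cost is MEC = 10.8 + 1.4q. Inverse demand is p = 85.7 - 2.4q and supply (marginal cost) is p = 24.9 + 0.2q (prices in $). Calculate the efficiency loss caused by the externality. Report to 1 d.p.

Market equilibrium (private): 24.9 + 0.2q = 85.7 - 2.4q → q_m = 23.3846.
Social marginal benefit = demand − MEC = 74.9 - 3.8q.
Set SMB = MC: 74.9 - 3.8q = 24.9 + 0.2q → q* = 12.5000.
Between q* and q_m the wedge MC − SMB runs linearly from 0 to MEC(q_m), so the loss is a triangle.
DWL = ½ × 10.8846 × 43.5385 = 236.9496.

DWL = $236.9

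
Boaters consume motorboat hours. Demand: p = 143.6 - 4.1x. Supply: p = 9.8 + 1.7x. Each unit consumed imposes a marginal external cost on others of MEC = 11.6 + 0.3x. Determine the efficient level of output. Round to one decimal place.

Social marginal benefit = demand − MEC = 132.0 - 4.4x.
Set SMB = MC: 132.0 - 4.4x = 9.8 + 1.7x → x* = 20.0328.

x* = 20.0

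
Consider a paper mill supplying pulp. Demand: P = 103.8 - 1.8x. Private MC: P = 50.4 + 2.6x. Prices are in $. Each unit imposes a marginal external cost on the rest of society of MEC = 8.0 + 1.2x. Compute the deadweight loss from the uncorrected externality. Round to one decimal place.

DWL = $45.5

Market equilibrium (private): 50.4 + 2.6x = 103.8 - 1.8x → x_m = 12.1364.
Social marginal cost = private MC + MEC = 58.4 + 3.8x.
Set SMC = demand: 58.4 + 3.8x = 103.8 - 1.8x → x* = 8.1071.
The welfare-loss triangle has base |x_m − x*| and height MEC(x_m) (the vertical gap between SMC and demand is zero at x* and MEC at x_m).
DWL = ½ × 4.0293 × 22.5636 = 45.4578.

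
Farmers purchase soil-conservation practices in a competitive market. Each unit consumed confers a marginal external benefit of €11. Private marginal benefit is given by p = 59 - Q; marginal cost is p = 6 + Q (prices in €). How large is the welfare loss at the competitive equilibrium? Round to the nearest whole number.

DWL = €30

Market equilibrium (private): 6 + Q = 59 - Q → Q_m = 26.5000.
Social marginal benefit = demand + MEB = 70 - Q.
Set SMB = MC: 70 - Q = 6 + Q → Q* = 32.0000.
The welfare-loss triangle has base |Q_m − Q*| and height MEB(Q_m) (the vertical gap between SMB and MC is zero at Q* and MEB at Q_m).
DWL = ½ × 5.5000 × 11.0000 = 30.2500.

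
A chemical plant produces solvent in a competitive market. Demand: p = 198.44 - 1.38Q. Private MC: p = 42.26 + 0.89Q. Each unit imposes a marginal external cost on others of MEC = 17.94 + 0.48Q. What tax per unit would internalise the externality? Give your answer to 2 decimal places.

Social marginal cost = private MC + MEC = 60.20 + 1.37Q.
Set SMC = demand: 60.20 + 1.37Q = 198.44 - 1.38Q → Q* = 50.2691.
The Pigouvian tax equals MEC at Q*: 17.94 + 0.48×50.2691 = 42.0692.

tax = 42.07 per unit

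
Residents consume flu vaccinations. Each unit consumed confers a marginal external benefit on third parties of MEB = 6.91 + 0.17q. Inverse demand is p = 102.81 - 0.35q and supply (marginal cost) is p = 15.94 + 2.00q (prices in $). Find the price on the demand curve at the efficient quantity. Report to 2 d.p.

P = $87.75

Social marginal benefit = demand + MEB = 109.72 - 0.18q.
Set SMB = MC: 109.72 - 0.18q = 15.94 + 2.00q → q* = 43.0183.
Consumer price on the demand curve at q*: 102.81 − 0.35×43.0183 = 87.7536.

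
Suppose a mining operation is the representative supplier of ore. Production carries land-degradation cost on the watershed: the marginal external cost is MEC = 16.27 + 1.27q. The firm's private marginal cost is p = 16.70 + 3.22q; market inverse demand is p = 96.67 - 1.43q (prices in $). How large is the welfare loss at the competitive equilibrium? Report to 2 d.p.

Market equilibrium (private): 16.70 + 3.22q = 96.67 - 1.43q → q_m = 17.1978.
Social marginal cost = private MC + MEC = 32.97 + 4.49q.
Set SMC = demand: 32.97 + 4.49q = 96.67 - 1.43q → q* = 10.7601.
Between q* and q_m the wedge SMC − demand runs linearly from 0 to MEC(q_m), so the loss is a triangle.
DWL = ½ × 6.4377 × 38.1113 = 122.6746.

DWL = $122.67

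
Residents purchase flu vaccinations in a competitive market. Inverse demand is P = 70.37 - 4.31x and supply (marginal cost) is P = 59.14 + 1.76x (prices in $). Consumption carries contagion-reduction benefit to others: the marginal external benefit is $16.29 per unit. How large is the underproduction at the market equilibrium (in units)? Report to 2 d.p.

Market equilibrium (private): 59.14 + 1.76x = 70.37 - 4.31x → x_m = 1.8501.
Social marginal benefit = demand + MEB = 86.66 - 4.31x.
Set SMB = MC: 86.66 - 4.31x = 59.14 + 1.76x → x* = 4.5338.
Gap = |1.8501 − 4.5338| = 2.6837.

2.68 units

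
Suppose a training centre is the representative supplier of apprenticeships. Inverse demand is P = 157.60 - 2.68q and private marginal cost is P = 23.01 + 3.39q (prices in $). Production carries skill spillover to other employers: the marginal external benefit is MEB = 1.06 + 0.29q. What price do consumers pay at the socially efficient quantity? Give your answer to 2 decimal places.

Social marginal cost = private MC − MEB = 21.95 + 3.10q.
Set SMC = demand: 21.95 + 3.10q = 157.60 - 2.68q → q* = 23.4689.
Consumer price on the demand curve at q*: 157.60 − 2.68×23.4689 = 94.7033.

P = $94.70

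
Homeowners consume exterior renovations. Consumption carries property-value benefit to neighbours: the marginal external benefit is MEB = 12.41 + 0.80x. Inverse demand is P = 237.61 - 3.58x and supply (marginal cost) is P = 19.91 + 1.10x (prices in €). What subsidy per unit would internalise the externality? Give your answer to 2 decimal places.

Social marginal benefit = demand + MEB = 250.02 - 2.78x.
Set SMB = MC: 250.02 - 2.78x = 19.91 + 1.10x → x* = 59.3067.
The Pigouvian subsidy equals MEB at x*: 12.41 + 0.80×59.3067 = 59.8554.

subsidy = €59.86 per unit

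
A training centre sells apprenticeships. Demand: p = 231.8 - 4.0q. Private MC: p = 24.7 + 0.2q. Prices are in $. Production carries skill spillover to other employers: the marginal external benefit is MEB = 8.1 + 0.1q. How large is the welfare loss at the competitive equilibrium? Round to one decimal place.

DWL = $20.7

Market equilibrium (private): 24.7 + 0.2q = 231.8 - 4.0q → q_m = 49.3095.
Social marginal cost = private MC − MEB = 16.6 + 0.1q.
Set SMC = demand: 16.6 + 0.1q = 231.8 - 4.0q → q* = 52.4878.
The welfare-loss triangle has base |q_m − q*| and height MEB(q_m) (the vertical gap between SMC and demand is zero at q* and MEB at q_m).
DWL = ½ × 3.1783 × 13.0310 = 20.7082.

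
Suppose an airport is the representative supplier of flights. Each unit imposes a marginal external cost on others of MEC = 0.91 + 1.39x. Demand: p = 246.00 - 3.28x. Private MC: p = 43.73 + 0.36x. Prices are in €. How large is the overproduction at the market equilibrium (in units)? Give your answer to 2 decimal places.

Market equilibrium (private): 43.73 + 0.36x = 246.00 - 3.28x → x_m = 55.5687.
Social marginal cost = private MC + MEC = 44.64 + 1.75x.
Set SMC = demand: 44.64 + 1.75x = 246.00 - 3.28x → x* = 40.0318.
Gap = |55.5687 − 40.0318| = 15.5369.

15.54 units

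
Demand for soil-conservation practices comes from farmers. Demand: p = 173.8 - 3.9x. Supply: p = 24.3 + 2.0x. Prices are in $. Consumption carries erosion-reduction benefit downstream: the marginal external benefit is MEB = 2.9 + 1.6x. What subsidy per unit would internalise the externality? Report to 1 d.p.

Social marginal benefit = demand + MEB = 176.7 - 2.3x.
Set SMB = MC: 176.7 - 2.3x = 24.3 + 2.0x → x* = 35.4419.
The Pigouvian subsidy equals MEB at x*: 2.9 + 1.6×35.4419 = 59.6070.

subsidy = $59.6 per unit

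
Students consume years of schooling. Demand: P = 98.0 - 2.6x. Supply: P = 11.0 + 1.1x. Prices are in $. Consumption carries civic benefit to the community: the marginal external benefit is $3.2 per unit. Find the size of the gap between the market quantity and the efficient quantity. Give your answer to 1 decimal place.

0.9 units

Market equilibrium (private): 11.0 + 1.1x = 98.0 - 2.6x → x_m = 23.5135.
Social marginal benefit = demand + MEB = 101.2 - 2.6x.
Set SMB = MC: 101.2 - 2.6x = 11.0 + 1.1x → x* = 24.3784.
Gap = |23.5135 − 24.3784| = 0.8649.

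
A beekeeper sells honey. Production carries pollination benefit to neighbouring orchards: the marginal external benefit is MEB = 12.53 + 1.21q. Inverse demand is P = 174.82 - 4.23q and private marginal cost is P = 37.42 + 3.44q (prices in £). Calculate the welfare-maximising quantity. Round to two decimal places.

Social marginal cost = private MC − MEB = 24.89 + 2.23q.
Set SMC = demand: 24.89 + 2.23q = 174.82 - 4.23q → q* = 23.2090.

q* = 23.21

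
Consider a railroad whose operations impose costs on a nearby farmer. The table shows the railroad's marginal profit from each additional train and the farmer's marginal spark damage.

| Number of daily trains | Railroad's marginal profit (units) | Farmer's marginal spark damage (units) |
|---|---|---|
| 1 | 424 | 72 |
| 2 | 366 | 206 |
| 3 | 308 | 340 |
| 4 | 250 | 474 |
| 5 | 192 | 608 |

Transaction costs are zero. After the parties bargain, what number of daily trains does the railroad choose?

2

Bargaining reaches the level where marginal profit last exceeds marginal spark damage.
That holds through level 2 (366 ≥ 206) but not at 3 (308 < 340).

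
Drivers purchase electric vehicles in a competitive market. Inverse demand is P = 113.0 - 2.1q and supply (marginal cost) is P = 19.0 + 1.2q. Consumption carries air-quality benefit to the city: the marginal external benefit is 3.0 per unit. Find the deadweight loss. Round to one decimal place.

DWL = 1.4

Market equilibrium (private): 19.0 + 1.2q = 113.0 - 2.1q → q_m = 28.4848.
Social marginal benefit = demand + MEB = 116.0 - 2.1q.
Set SMB = MC: 116.0 - 2.1q = 19.0 + 1.2q → q* = 29.3939.
Height of the DWL triangle at q_m is SMB(q_m) − MC(q_m) = MEB(q_m) = 3.0000.
DWL = ½ × 0.9091 × 3.0000 = 1.3637.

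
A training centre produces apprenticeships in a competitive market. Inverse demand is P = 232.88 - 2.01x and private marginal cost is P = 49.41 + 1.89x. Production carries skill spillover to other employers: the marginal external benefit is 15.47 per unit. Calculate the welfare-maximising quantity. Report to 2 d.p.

Social marginal cost = private MC − MEB = 33.94 + 1.89x.
Set SMC = demand: 33.94 + 1.89x = 232.88 - 2.01x → x* = 51.0103.

x* = 51.01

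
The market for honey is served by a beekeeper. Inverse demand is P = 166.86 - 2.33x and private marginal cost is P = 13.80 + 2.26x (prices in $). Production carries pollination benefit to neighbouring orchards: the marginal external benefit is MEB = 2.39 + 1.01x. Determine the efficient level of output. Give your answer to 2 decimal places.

x* = 43.42

Social marginal cost = private MC − MEB = 11.41 + 1.25x.
Set SMC = demand: 11.41 + 1.25x = 166.86 - 2.33x → x* = 43.4218.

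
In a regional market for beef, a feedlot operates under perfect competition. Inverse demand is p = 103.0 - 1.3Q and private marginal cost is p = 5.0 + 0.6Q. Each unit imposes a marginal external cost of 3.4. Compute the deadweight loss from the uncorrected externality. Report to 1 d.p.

DWL = 3.0

Market equilibrium (private): 5.0 + 0.6Q = 103.0 - 1.3Q → Q_m = 51.5789.
Social marginal cost = private MC + MEC = 8.4 + 0.6Q.
Set SMC = demand: 8.4 + 0.6Q = 103.0 - 1.3Q → Q* = 49.7895.
Between Q* and Q_m the wedge SMC − demand runs linearly from 0 to MEC(Q_m), so the loss is a triangle.
DWL = ½ × 1.7894 × 3.4000 = 3.0420.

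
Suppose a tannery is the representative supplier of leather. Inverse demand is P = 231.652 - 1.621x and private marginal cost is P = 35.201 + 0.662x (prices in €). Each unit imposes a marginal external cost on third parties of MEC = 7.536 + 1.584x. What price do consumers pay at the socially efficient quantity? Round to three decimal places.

P = €152.461

Social marginal cost = private MC + MEC = 42.737 + 2.246x.
Set SMC = demand: 42.737 + 2.246x = 231.652 - 1.621x → x* = 48.8531.
Consumer price on the demand curve at x*: 231.652 − 1.621×48.8531 = 152.4611.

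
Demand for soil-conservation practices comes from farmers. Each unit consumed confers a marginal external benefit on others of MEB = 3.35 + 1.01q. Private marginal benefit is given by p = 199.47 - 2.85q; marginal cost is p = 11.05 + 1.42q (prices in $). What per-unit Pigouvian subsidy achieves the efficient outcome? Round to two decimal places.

subsidy = $62.76 per unit

Social marginal benefit = demand + MEB = 202.82 - 1.84q.
Set SMB = MC: 202.82 - 1.84q = 11.05 + 1.42q → q* = 58.8252.
The Pigouvian subsidy equals MEB at q*: 3.35 + 1.01×58.8252 = 62.7635.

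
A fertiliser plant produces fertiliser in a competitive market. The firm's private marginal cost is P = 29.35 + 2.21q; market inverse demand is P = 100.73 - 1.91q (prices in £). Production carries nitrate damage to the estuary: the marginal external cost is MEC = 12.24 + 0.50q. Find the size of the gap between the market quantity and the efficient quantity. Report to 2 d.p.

4.52 units

Market equilibrium (private): 29.35 + 2.21q = 100.73 - 1.91q → q_m = 17.3252.
Social marginal cost = private MC + MEC = 41.59 + 2.71q.
Set SMC = demand: 41.59 + 2.71q = 100.73 - 1.91q → q* = 12.8009.
Gap = |17.3252 − 12.8009| = 4.5243.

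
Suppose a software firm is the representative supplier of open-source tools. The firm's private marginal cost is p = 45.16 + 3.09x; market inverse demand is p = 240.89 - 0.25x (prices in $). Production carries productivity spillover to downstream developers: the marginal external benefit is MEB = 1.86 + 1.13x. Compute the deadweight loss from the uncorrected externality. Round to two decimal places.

DWL = $1048.62

Market equilibrium (private): 45.16 + 3.09x = 240.89 - 0.25x → x_m = 58.6018.
Social marginal cost = private MC − MEB = 43.30 + 1.96x.
Set SMC = demand: 43.30 + 1.96x = 240.89 - 0.25x → x* = 89.4072.
Height of the DWL triangle at x_m is demand(x_m) − SMC(x_m) = MEB(x_m) = 68.0800.
DWL = ½ × 30.8054 × 68.0800 = 1048.6158.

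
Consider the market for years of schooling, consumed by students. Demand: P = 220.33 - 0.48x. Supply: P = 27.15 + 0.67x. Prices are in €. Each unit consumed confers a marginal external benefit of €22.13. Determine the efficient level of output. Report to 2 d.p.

Social marginal benefit = demand + MEB = 242.46 - 0.48x.
Set SMB = MC: 242.46 - 0.48x = 27.15 + 0.67x → x* = 187.2261.

x* = 187.23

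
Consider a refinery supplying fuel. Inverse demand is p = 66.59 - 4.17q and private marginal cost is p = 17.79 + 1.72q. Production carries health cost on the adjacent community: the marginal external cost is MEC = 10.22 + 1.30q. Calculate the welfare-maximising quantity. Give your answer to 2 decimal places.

Social marginal cost = private MC + MEC = 28.01 + 3.02q.
Set SMC = demand: 28.01 + 3.02q = 66.59 - 4.17q → q* = 5.3658.

q* = 5.37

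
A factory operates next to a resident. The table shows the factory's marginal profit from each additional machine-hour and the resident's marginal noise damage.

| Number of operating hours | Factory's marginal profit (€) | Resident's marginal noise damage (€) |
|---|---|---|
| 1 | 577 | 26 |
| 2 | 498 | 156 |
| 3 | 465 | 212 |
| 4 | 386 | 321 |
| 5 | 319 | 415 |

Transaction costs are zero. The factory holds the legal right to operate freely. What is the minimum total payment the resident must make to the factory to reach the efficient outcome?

€319

Left alone the factory would choose level 5 (marginal profit stays positive).
Efficient level: k* = 4 (marginal profit ≥ marginal noise damage through 4).
The resident must at least cover the factory's forgone profit from cutting 5→4: 319 = 319.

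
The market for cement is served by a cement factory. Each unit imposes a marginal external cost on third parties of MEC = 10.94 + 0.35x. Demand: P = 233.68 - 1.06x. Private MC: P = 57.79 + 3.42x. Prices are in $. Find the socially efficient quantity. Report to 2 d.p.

Social marginal cost = private MC + MEC = 68.73 + 3.77x.
Set SMC = demand: 68.73 + 3.77x = 233.68 - 1.06x → x* = 34.1511.

x* = 34.15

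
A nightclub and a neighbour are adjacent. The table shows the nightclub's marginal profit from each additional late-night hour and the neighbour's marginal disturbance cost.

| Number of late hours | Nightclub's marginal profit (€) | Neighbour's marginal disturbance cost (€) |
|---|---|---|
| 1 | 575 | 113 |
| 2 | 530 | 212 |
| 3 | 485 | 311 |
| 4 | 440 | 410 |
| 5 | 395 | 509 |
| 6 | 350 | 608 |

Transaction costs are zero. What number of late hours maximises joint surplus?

Bargaining reaches the level where marginal profit last exceeds marginal disturbance cost.
That holds through level 4 (440 ≥ 410) but not at 5 (395 < 509).

4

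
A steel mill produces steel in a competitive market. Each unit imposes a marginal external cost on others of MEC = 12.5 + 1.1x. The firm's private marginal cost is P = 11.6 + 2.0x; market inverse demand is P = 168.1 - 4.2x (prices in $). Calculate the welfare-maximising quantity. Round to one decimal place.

x* = 19.7

Social marginal cost = private MC + MEC = 24.1 + 3.1x.
Set SMC = demand: 24.1 + 3.1x = 168.1 - 4.2x → x* = 19.7260.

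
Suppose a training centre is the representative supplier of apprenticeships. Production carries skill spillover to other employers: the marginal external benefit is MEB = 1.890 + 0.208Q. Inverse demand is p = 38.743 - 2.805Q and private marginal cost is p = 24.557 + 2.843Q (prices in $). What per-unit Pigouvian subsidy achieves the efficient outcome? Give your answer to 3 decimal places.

Social marginal cost = private MC − MEB = 22.667 + 2.635Q.
Set SMC = demand: 22.667 + 2.635Q = 38.743 - 2.805Q → Q* = 2.9551.
The Pigouvian subsidy equals MEB at Q*: 1.890 + 0.208×2.9551 = 2.5047.

subsidy = $2.505 per unit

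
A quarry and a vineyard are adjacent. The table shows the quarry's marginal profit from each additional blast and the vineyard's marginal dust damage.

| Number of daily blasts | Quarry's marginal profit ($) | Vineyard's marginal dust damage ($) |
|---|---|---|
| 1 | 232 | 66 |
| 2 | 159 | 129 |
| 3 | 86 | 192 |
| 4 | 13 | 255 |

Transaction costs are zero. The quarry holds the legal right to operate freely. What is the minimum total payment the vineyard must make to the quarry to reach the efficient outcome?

$99

Left alone the quarry would choose level 4 (marginal profit stays positive).
Efficient level: k* = 2 (marginal profit ≥ marginal dust damage through 2).
The vineyard must at least cover the quarry's forgone profit from cutting 4→2: 86 + 13 = 99.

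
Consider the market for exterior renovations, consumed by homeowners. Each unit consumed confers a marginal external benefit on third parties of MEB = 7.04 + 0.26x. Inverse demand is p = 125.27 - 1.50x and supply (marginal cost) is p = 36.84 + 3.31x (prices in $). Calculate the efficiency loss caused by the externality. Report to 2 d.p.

Market equilibrium (private): 36.84 + 3.31x = 125.27 - 1.50x → x_m = 18.3846.
Social marginal benefit = demand + MEB = 132.31 - 1.24x.
Set SMB = MC: 132.31 - 1.24x = 36.84 + 3.31x → x* = 20.9824.
Height of the DWL triangle at x_m is SMB(x_m) − MC(x_m) = MEB(x_m) = 11.8200.
DWL = ½ × 2.5978 × 11.8200 = 15.3530.

DWL = $15.35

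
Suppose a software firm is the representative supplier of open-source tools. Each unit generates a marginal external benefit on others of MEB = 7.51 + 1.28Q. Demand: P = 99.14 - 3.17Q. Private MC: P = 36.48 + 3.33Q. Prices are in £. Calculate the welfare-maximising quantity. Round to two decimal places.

Q* = 13.44

Social marginal cost = private MC − MEB = 28.97 + 2.05Q.
Set SMC = demand: 28.97 + 2.05Q = 99.14 - 3.17Q → Q* = 13.4425.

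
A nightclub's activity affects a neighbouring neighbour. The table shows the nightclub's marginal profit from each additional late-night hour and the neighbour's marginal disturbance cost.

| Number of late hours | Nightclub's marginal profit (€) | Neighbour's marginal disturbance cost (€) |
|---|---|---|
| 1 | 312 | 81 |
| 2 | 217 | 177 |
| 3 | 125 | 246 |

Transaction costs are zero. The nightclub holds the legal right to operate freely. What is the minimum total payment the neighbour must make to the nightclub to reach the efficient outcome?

Left alone the nightclub would choose level 3 (marginal profit stays positive).
Efficient level: k* = 2 (marginal profit ≥ marginal disturbance cost through 2).
The neighbour must at least cover the nightclub's forgone profit from cutting 3→2: 125 = 125.

€125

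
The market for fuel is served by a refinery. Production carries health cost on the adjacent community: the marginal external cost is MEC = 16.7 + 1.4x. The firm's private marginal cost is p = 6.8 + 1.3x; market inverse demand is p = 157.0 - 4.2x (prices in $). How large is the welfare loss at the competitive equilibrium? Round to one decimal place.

DWL = $218.7

Market equilibrium (private): 6.8 + 1.3x = 157.0 - 4.2x → x_m = 27.3091.
Social marginal cost = private MC + MEC = 23.5 + 2.7x.
Set SMC = demand: 23.5 + 2.7x = 157.0 - 4.2x → x* = 19.3478.
Between x* and x_m the wedge SMC − demand runs linearly from 0 to MEC(x_m), so the loss is a triangle.
DWL = ½ × 7.9613 × 54.9327 = 218.6679.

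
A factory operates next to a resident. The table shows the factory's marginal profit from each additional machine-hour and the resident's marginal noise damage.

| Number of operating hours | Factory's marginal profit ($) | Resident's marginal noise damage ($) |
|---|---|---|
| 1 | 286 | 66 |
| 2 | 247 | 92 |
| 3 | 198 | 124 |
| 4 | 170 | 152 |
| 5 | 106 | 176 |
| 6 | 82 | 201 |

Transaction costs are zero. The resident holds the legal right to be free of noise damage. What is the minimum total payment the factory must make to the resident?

Efficient level: marginal profit ≥ marginal noise damage through level 4, so k* = 4.
With the resident holding the right, the factory must at least compensate total damage at k*: 66 + 92 + 124 + 152 = 434.

$434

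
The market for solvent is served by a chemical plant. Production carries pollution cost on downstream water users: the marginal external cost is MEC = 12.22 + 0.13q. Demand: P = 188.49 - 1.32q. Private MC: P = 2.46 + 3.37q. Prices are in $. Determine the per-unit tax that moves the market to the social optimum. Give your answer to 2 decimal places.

Social marginal cost = private MC + MEC = 14.68 + 3.50q.
Set SMC = demand: 14.68 + 3.50q = 188.49 - 1.32q → q* = 36.0602.
The Pigouvian tax equals MEC at q*: 12.22 + 0.13×36.0602 = 16.9078.

tax = $16.91 per unit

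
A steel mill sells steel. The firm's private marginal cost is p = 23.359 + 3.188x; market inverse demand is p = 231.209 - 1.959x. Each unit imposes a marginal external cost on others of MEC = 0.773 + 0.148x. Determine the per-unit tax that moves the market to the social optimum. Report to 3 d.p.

tax = 6.561 per unit

Social marginal cost = private MC + MEC = 24.132 + 3.336x.
Set SMC = demand: 24.132 + 3.336x = 231.209 - 1.959x → x* = 39.1080.
The Pigouvian tax equals MEC at x*: 0.773 + 0.148×39.1080 = 6.5610.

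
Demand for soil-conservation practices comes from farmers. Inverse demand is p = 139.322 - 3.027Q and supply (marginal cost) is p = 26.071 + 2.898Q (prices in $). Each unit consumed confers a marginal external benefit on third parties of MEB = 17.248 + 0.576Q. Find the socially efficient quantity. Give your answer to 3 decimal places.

Social marginal benefit = demand + MEB = 156.570 - 2.451Q.
Set SMB = MC: 156.570 - 2.451Q = 26.071 + 2.898Q → Q* = 24.3969.

Q* = 24.397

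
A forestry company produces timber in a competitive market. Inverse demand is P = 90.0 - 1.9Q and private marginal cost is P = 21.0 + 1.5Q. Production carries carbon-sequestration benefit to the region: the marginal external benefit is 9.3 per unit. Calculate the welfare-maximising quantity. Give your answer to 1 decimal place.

Social marginal cost = private MC − MEB = 11.7 + 1.5Q.
Set SMC = demand: 11.7 + 1.5Q = 90.0 - 1.9Q → Q* = 23.0294.

Q* = 23.0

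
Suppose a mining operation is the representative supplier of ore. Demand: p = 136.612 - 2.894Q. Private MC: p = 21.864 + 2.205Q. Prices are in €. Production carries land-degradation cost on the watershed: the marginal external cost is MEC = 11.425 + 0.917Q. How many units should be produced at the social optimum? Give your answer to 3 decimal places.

Q* = 17.175

Social marginal cost = private MC + MEC = 33.289 + 3.122Q.
Set SMC = demand: 33.289 + 3.122Q = 136.612 - 2.894Q → Q* = 17.1747.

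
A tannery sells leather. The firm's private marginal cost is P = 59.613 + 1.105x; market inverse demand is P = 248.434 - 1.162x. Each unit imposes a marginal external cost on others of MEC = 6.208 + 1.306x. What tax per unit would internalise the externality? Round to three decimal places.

tax = 72.957 per unit

Social marginal cost = private MC + MEC = 65.821 + 2.411x.
Set SMC = demand: 65.821 + 2.411x = 248.434 - 1.162x → x* = 51.1092.
The Pigouvian tax equals MEC at x*: 6.208 + 1.306×51.1092 = 72.9566.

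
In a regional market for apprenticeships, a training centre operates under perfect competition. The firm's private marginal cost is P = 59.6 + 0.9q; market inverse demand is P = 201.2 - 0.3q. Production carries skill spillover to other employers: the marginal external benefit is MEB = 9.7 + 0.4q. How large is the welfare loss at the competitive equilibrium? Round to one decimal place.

Market equilibrium (private): 59.6 + 0.9q = 201.2 - 0.3q → q_m = 118.0000.
Social marginal cost = private MC − MEB = 49.9 + 0.5q.
Set SMC = demand: 49.9 + 0.5q = 201.2 - 0.3q → q* = 189.1250.
Height of the DWL triangle at q_m is demand(q_m) − SMC(q_m) = MEB(q_m) = 56.9000.
DWL = ½ × 71.1250 × 56.9000 = 2023.5063.

DWL = 2023.5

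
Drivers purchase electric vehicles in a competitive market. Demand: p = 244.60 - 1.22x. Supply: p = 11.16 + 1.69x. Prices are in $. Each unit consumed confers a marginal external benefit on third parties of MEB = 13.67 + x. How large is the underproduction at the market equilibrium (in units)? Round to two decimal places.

Market equilibrium (private): 11.16 + 1.69x = 244.60 - 1.22x → x_m = 80.2199.
Social marginal benefit = demand + MEB = 258.27 - 0.22x.
Set SMB = MC: 258.27 - 0.22x = 11.16 + 1.69x → x* = 129.3770.
Gap = |80.2199 − 129.3770| = 49.1571.

49.16 units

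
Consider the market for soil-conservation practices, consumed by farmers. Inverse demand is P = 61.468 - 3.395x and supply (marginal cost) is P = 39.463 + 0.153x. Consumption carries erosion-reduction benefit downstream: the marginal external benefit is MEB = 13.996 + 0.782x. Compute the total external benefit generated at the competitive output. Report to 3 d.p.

Market equilibrium (private): 39.463 + 0.153x = 61.468 - 3.395x → x_m = 6.2021.
Total external benefit = ∫₀^{x_m} (13.996 + 0.782x) dx = 13.996×6.2021 + ½×0.782×6.2021² = 101.8448.

101.845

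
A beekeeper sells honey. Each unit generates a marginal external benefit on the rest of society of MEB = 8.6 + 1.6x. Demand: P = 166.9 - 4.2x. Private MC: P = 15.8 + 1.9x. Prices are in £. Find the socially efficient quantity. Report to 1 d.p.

x* = 35.5

Social marginal cost = private MC − MEB = 7.2 + 0.3x.
Set SMC = demand: 7.2 + 0.3x = 166.9 - 4.2x → x* = 35.4889.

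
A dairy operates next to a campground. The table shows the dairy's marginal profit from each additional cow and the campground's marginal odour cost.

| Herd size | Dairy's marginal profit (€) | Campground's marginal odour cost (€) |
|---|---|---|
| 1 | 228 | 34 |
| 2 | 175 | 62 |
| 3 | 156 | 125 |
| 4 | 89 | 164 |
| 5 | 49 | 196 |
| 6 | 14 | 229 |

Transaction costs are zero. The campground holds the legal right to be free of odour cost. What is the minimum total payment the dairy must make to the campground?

Efficient level: marginal profit ≥ marginal odour cost through level 3, so k* = 3.
With the campground holding the right, the dairy must at least compensate total damage at k*: 34 + 62 + 125 = 221.

€221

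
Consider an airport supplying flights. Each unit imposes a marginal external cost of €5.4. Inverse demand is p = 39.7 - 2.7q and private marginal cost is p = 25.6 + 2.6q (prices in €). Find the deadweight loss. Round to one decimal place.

DWL = €2.8

Market equilibrium (private): 25.6 + 2.6q = 39.7 - 2.7q → q_m = 2.6604.
Social marginal cost = private MC + MEC = 31.0 + 2.6q.
Set SMC = demand: 31.0 + 2.6q = 39.7 - 2.7q → q* = 1.6415.
The loss is the area between SMC and demand from q* to q_m; with linear curves that's a triangle of height MEC(q_m).
DWL = ½ × 1.0189 × 5.4000 = 2.7510.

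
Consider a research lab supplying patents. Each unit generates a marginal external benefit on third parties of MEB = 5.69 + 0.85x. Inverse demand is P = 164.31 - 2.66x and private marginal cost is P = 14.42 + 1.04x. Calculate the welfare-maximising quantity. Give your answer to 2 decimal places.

Social marginal cost = private MC − MEB = 8.73 + 0.19x.
Set SMC = demand: 8.73 + 0.19x = 164.31 - 2.66x → x* = 54.5895.

x* = 54.59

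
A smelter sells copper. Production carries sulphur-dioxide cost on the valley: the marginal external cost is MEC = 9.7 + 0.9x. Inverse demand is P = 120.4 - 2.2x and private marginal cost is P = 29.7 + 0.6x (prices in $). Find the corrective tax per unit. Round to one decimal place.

tax = $29.4 per unit

Social marginal cost = private MC + MEC = 39.4 + 1.5x.
Set SMC = demand: 39.4 + 1.5x = 120.4 - 2.2x → x* = 21.8919.
The Pigouvian tax equals MEC at x*: 9.7 + 0.9×21.8919 = 29.4027.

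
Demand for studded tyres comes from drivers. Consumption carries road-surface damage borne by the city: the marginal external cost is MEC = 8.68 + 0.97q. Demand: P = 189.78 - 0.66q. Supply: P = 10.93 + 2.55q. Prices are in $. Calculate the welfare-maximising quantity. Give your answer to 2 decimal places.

Social marginal benefit = demand − MEC = 181.10 - 1.63q.
Set SMB = MC: 181.10 - 1.63q = 10.93 + 2.55q → q* = 40.7105.

q* = 40.71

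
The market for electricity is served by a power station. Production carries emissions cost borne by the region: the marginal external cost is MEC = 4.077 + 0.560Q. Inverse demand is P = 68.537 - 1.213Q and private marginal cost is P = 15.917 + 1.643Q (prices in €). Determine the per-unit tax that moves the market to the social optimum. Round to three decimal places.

Social marginal cost = private MC + MEC = 19.994 + 2.203Q.
Set SMC = demand: 19.994 + 2.203Q = 68.537 - 1.213Q → Q* = 14.2105.
The Pigouvian tax equals MEC at Q*: 4.077 + 0.560×14.2105 = 12.0349.

tax = €12.035 per unit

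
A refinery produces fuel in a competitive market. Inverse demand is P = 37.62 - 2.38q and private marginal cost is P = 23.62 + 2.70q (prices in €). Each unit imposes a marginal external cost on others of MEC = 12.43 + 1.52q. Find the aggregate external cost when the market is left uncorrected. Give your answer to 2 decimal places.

Market equilibrium (private): 23.62 + 2.70q = 37.62 - 2.38q → q_m = 2.7559.
Total external cost = ∫₀^{q_m} (12.43 + 1.52q) dq = 12.43×2.7559 + ½×1.52×2.7559² = 40.0280.

€40.03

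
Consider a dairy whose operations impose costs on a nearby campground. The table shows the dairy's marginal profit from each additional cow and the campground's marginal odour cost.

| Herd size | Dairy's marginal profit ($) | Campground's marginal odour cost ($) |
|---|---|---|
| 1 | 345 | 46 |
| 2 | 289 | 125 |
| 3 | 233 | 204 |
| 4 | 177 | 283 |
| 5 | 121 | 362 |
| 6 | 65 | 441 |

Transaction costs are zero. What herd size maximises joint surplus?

Bargaining reaches the level where marginal profit last exceeds marginal odour cost.
That holds through level 3 (233 ≥ 204) but not at 4 (177 < 283).

3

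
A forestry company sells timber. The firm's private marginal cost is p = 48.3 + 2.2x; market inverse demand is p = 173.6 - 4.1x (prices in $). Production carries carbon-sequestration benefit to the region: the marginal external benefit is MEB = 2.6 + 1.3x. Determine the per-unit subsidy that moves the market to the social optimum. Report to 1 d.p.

subsidy = $35.9 per unit

Social marginal cost = private MC − MEB = 45.7 + 0.9x.
Set SMC = demand: 45.7 + 0.9x = 173.6 - 4.1x → x* = 25.5800.
The Pigouvian subsidy equals MEB at x*: 2.6 + 1.3×25.5800 = 35.8540.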